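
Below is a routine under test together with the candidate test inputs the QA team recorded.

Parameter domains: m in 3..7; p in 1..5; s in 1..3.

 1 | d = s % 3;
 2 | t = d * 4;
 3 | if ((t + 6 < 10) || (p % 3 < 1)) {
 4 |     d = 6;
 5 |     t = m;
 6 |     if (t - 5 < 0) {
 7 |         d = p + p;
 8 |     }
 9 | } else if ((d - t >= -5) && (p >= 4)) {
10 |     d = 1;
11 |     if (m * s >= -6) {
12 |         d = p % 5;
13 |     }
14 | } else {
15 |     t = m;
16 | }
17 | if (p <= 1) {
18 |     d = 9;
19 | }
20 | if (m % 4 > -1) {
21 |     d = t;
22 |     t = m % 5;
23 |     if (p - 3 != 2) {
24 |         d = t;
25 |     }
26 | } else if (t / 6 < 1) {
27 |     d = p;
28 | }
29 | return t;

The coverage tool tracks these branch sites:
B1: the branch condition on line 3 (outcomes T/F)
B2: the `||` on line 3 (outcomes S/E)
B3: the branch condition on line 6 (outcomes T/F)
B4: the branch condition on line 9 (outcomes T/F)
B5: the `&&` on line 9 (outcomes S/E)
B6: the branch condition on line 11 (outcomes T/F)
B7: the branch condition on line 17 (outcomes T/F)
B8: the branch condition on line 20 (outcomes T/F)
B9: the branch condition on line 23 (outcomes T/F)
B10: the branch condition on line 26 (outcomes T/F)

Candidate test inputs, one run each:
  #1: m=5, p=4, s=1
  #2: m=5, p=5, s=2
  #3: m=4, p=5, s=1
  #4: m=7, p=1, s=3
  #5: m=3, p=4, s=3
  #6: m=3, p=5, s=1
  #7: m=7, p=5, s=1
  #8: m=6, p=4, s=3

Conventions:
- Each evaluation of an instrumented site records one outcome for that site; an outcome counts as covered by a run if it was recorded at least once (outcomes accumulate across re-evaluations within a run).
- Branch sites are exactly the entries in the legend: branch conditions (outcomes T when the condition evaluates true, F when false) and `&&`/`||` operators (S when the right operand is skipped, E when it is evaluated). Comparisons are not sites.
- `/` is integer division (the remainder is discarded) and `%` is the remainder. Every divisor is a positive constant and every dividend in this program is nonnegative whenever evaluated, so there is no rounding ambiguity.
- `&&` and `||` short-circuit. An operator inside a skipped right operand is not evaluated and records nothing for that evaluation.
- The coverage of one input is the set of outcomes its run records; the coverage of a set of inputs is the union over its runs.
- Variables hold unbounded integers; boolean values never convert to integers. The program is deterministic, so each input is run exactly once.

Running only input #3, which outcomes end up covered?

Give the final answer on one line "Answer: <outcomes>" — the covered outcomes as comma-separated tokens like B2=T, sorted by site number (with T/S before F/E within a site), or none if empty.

Tracing the run of input #3 (m=4, p=5, s=1):
  B2->E, B1->F, B5->E, B4->T, B6->T, B7->F, B8->T, B9->F
distinct outcomes covered: B1=F, B2=E, B4=T, B5=E, B6=T, B7=F, B8=T, B9=F

Answer: B1=F, B2=E, B4=T, B5=E, B6=T, B7=F, B8=T, B9=F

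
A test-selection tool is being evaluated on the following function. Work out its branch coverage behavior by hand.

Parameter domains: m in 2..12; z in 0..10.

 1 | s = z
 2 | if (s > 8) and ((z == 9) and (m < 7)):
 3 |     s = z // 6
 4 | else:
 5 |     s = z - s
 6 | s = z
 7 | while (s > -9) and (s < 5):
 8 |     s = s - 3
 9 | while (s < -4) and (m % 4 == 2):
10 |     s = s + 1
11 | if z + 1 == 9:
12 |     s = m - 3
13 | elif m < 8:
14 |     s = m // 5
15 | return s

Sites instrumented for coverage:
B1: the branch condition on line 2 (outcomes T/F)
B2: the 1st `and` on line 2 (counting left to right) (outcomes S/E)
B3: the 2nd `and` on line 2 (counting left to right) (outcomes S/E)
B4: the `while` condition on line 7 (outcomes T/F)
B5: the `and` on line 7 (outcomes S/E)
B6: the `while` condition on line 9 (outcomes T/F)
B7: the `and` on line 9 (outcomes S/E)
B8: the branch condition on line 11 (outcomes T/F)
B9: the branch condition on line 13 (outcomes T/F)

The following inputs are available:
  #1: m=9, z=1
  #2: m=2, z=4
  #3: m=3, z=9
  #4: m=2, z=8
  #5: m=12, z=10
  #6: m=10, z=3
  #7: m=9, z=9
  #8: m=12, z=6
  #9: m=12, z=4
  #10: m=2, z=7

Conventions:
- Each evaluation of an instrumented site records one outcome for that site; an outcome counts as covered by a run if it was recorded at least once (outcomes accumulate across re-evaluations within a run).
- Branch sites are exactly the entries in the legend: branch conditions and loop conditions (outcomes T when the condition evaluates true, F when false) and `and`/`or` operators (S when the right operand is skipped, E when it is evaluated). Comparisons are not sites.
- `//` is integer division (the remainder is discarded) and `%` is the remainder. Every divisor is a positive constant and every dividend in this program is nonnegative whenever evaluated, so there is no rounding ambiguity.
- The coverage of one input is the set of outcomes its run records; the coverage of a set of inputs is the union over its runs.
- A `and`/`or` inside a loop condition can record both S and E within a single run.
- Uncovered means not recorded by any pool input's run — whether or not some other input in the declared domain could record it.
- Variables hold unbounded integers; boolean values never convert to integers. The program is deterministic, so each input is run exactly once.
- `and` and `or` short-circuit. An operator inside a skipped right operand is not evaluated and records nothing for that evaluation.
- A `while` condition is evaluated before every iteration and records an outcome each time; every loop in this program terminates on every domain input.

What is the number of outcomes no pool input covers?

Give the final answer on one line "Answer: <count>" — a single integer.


input #1 (m=9, z=1): events B2->S, B1->F, B5->E, B4->T, B5->E, B4->T, B5->E, B4->T, B5->E, B4->T, B5->S, B4->F, B7->E, B6->F, ...; covers B1=F, B2=S, B4=T, B4=F, B5=S, B5=E, B6=F, B7=E, B8=F, B9=F
input #2 (m=2, z=4): events B2->S, B1->F, B5->E, B4->T, B5->E, B4->T, B5->E, B4->T, B5->E, B4->T, B5->E, B4->T, B5->S, B4->F, ...; covers B1=F, B2=S, B4=T, B4=F, B5=S, B5=E, B6=T, B6=F, B7=S, B7=E, B8=F, B9=T
input #3 (m=3, z=9): events B2->E, B3->E, B1->T, B5->E, B4->F, B7->S, B6->F, B8->F, B9->T; covers B1=T, B2=E, B3=E, B4=F, B5=E, B6=F, B7=S, B8=F, B9=T
input #4 (m=2, z=8): events B2->S, B1->F, B5->E, B4->F, B7->S, B6->F, B8->T; covers B1=F, B2=S, B4=F, B5=E, B6=F, B7=S, B8=T
input #5 (m=12, z=10): events B2->E, B3->S, B1->F, B5->E, B4->F, B7->S, B6->F, B8->F, B9->F; covers B1=F, B2=E, B3=S, B4=F, B5=E, B6=F, B7=S, B8=F, B9=F
input #6 (m=10, z=3): events B2->S, B1->F, B5->E, B4->T, B5->E, B4->T, B5->E, B4->T, B5->E, B4->T, B5->S, B4->F, B7->E, B6->T, ...; covers B1=F, B2=S, B4=T, B4=F, B5=S, B5=E, B6=T, B6=F, B7=S, B7=E, B8=F, B9=F
input #7 (m=9, z=9): events B2->E, B3->E, B1->F, B5->E, B4->F, B7->S, B6->F, B8->F, B9->F; covers B1=F, B2=E, B3=E, B4=F, B5=E, B6=F, B7=S, B8=F, B9=F
input #8 (m=12, z=6): events B2->S, B1->F, B5->E, B4->F, B7->S, B6->F, B8->F, B9->F; covers B1=F, B2=S, B4=F, B5=E, B6=F, B7=S, B8=F, B9=F
input #9 (m=12, z=4): events B2->S, B1->F, B5->E, B4->T, B5->E, B4->T, B5->E, B4->T, B5->E, B4->T, B5->E, B4->T, B5->S, B4->F, ...; covers B1=F, B2=S, B4=T, B4=F, B5=S, B5=E, B6=F, B7=E, B8=F, B9=F
input #10 (m=2, z=7): events B2->S, B1->F, B5->E, B4->F, B7->S, B6->F, B8->F, B9->T; covers B1=F, B2=S, B4=F, B5=E, B6=F, B7=S, B8=F, B9=T
union over the pool: B1=T, B1=F, B2=S, B2=E, B3=S, B3=E, B4=T, B4=F, B5=S, B5=E, B6=T, B6=F, B7=S, B7=E, B8=T, B8=F, B9=T, B9=F
uncovered (0 of 18): none
Answer: 0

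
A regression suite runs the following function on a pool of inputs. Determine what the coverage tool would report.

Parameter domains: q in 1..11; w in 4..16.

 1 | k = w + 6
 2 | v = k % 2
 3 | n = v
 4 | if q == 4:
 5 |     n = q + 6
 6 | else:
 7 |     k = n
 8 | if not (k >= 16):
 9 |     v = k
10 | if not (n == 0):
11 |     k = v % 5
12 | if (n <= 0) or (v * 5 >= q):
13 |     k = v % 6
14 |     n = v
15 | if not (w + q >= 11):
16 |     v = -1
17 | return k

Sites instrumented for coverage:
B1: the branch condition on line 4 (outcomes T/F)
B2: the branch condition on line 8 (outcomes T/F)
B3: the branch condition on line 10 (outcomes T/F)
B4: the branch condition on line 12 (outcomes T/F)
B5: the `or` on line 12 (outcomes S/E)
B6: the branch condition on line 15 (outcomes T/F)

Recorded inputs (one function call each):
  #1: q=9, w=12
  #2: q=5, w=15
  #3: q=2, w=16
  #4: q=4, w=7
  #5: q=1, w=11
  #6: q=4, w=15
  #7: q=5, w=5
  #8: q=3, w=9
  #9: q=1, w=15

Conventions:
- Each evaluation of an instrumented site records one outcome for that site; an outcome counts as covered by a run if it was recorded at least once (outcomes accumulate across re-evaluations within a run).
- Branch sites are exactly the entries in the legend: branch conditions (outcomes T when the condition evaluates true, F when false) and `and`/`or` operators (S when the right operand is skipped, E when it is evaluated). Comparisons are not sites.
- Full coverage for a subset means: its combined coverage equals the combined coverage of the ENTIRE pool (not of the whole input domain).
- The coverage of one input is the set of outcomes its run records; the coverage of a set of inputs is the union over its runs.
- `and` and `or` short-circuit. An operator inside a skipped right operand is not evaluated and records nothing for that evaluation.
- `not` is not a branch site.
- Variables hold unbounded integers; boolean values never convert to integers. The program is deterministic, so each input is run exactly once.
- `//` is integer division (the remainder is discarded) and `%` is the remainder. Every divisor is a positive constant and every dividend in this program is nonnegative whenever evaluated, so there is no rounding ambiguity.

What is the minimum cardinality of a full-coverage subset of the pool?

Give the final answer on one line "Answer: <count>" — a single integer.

input #1, q=9, w=12: outcomes B1=F, B2=T, B3=F, B4=T, B5=S, B6=F
input #2, q=5, w=15: outcomes B1=F, B2=T, B3=T, B4=T, B5=E, B6=F
input #3, q=2, w=16: outcomes B1=F, B2=T, B3=F, B4=T, B5=S, B6=F
input #4, q=4, w=7: outcomes B1=T, B2=T, B3=T, B4=T, B5=E, B6=F
input #5, q=1, w=11: outcomes B1=F, B2=T, B3=T, B4=T, B5=E, B6=F
input #6, q=4, w=15: outcomes B1=T, B2=F, B3=T, B4=T, B5=E, B6=F
input #7, q=5, w=5: outcomes B1=F, B2=T, B3=T, B4=T, B5=E, B6=T
input #8, q=3, w=9: outcomes B1=F, B2=T, B3=T, B4=T, B5=E, B6=F
input #9, q=1, w=15: outcomes B1=F, B2=T, B3=T, B4=T, B5=E, B6=F
together the pool reaches 11 outcomes: B1=T, B1=F, B2=T, B2=F, B3=T, B3=F, B4=T, B5=S, B5=E, B6=T, B6=F
every size-1 subset falls short of the 11 outcomes (best: 6/11)
every size-2 subset falls short of the 11 outcomes (best: 10/11)
size 3: inputs {1, 6, 7} cover all 11 outcomes, and no lexicographically smaller subset of this size does

Answer: 3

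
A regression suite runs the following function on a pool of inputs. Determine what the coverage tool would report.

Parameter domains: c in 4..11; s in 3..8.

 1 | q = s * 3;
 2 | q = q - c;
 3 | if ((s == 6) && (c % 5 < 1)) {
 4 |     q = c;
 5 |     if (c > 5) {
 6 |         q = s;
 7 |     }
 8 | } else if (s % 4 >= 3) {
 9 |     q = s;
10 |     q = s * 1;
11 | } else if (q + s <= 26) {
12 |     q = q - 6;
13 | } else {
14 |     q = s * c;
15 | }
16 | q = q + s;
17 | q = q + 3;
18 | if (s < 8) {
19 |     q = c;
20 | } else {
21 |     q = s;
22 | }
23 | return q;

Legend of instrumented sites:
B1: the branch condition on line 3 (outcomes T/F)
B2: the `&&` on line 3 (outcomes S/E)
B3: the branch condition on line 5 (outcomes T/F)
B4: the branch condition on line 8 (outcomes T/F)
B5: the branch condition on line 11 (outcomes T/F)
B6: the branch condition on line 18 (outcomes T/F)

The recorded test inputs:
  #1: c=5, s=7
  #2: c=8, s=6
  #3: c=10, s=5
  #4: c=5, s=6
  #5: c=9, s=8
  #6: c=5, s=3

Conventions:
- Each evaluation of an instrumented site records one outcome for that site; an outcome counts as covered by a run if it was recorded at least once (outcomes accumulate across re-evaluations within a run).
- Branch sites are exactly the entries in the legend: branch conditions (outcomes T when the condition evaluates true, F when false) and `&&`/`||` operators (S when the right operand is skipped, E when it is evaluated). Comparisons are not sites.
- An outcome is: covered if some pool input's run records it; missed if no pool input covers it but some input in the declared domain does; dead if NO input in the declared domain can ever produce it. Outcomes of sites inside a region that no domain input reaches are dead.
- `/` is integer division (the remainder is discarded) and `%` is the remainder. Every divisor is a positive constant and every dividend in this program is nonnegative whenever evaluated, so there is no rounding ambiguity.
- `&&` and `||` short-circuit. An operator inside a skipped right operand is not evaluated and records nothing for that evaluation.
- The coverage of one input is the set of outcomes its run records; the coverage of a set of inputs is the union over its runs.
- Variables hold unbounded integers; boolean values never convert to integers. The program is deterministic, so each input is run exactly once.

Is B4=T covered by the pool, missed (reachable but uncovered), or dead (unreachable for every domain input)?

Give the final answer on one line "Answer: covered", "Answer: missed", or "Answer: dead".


B4=T is recorded by pool input(s) 1, 6 -> covered
Answer: covered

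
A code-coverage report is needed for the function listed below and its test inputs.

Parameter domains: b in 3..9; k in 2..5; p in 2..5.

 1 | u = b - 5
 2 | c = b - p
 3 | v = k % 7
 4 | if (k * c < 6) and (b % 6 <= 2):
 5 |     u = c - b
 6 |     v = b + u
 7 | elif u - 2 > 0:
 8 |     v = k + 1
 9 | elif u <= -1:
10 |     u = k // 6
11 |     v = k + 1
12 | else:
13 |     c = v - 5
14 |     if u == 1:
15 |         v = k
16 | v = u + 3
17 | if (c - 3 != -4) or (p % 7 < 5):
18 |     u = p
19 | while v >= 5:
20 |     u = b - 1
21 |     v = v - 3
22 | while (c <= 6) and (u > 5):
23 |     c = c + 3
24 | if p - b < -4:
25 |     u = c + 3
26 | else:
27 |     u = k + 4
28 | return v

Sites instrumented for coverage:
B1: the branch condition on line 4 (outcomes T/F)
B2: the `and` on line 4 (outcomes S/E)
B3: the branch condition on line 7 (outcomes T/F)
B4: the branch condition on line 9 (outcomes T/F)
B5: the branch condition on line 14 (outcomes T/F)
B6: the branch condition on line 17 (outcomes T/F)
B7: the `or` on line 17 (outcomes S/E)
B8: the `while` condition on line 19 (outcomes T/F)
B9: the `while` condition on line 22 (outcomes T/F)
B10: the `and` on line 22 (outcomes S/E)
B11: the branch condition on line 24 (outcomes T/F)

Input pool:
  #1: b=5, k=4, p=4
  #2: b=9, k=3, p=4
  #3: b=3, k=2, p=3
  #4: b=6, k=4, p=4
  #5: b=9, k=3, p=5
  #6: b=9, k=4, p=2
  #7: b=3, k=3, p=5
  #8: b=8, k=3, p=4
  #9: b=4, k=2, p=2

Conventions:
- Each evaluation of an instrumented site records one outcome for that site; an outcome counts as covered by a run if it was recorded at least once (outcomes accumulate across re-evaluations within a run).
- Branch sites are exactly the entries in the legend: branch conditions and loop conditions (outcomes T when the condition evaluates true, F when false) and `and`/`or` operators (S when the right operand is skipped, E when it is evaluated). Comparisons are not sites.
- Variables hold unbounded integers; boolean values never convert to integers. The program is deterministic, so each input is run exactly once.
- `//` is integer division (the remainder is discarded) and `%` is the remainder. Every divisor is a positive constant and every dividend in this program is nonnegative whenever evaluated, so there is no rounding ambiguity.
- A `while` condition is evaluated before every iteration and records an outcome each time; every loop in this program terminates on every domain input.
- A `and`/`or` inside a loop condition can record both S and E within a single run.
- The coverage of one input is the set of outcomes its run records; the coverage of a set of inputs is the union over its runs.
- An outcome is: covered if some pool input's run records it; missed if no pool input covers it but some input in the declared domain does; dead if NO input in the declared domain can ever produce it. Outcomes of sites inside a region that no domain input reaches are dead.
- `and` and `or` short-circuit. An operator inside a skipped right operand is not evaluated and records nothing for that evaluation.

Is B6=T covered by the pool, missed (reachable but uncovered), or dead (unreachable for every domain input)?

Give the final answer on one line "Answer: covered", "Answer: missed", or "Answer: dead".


B6=T is recorded by pool input(s) 1, 2, 3, 4, 5, 6, 7, 8, 9 -> covered
Answer: covered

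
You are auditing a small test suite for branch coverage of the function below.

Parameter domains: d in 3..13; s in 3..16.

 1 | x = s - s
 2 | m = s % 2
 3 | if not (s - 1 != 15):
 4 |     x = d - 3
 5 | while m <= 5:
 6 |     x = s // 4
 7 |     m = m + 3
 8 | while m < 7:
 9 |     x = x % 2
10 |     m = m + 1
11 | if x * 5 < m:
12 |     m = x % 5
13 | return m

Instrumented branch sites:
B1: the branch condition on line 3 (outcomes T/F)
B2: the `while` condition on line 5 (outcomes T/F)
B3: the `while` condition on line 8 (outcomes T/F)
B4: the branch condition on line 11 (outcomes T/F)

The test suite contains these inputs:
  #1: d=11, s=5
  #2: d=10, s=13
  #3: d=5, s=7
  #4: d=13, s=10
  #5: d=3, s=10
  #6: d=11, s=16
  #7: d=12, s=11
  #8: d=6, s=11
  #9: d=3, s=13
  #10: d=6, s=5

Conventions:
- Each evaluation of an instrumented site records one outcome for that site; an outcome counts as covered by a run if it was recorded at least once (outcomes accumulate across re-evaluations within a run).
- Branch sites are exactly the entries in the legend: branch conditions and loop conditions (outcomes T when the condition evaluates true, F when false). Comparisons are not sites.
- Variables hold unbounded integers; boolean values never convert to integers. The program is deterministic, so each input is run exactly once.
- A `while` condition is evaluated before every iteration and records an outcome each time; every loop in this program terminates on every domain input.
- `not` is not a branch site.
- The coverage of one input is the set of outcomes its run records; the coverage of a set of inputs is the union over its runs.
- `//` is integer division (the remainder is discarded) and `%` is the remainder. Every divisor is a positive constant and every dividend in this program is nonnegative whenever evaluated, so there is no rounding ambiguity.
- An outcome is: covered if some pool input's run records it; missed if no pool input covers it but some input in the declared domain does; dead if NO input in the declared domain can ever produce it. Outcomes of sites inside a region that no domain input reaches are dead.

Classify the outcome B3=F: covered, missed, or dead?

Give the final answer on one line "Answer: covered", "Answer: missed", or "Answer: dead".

B3=F is recorded by pool input(s) 1, 2, 3, 4, 5, 6, 7, 8, 9, 10 -> covered

Answer: covered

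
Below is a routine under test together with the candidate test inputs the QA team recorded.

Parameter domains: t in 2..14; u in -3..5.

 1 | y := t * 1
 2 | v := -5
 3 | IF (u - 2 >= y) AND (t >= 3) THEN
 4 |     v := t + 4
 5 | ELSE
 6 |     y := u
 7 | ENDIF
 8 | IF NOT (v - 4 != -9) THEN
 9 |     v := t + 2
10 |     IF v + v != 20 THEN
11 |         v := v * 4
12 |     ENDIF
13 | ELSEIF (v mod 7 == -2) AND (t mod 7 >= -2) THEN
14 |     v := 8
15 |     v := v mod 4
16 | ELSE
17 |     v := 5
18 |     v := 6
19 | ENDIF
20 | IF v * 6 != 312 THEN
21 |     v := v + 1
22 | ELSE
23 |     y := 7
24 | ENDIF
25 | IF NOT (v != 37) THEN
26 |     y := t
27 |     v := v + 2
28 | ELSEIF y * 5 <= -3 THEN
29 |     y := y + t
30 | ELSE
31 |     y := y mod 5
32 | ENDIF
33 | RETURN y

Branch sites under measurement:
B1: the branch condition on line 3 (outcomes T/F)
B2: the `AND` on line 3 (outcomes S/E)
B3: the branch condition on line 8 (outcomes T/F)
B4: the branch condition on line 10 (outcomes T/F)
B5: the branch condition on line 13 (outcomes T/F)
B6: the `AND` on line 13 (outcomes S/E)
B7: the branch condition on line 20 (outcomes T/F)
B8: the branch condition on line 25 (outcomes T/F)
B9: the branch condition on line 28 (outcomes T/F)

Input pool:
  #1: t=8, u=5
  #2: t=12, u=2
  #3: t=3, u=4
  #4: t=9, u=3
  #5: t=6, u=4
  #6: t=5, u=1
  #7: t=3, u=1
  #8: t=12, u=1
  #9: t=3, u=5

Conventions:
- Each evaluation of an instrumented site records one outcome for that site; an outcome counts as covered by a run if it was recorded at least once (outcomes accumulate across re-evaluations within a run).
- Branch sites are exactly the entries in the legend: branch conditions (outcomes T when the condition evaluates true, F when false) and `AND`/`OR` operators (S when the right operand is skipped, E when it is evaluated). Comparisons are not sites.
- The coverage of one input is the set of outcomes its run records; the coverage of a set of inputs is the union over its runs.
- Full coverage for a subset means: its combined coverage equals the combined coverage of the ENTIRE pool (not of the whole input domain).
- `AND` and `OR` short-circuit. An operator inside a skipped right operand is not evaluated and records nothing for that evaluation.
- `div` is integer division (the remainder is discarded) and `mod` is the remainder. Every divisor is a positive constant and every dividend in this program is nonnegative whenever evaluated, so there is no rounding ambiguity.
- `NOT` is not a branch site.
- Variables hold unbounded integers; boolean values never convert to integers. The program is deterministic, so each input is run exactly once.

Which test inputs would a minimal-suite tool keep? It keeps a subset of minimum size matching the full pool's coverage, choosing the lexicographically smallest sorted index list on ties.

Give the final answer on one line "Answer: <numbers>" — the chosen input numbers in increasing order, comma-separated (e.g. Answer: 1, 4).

input #1, t=8, u=5: events B2->S, B1->F, B3->T, B4->F, B7->T, B8->F, B9->F; outcomes B1=F, B2=S, B3=T, B4=F, B7=T, B8=F, B9=F
input #2, t=12, u=2: events B2->S, B1->F, B3->T, B4->T, B7->T, B8->F, B9->F; outcomes B1=F, B2=S, B3=T, B4=T, B7=T, B8=F, B9=F
input #3, t=3, u=4: events B2->S, B1->F, B3->T, B4->T, B7->T, B8->F, B9->F; outcomes B1=F, B2=S, B3=T, B4=T, B7=T, B8=F, B9=F
input #4, t=9, u=3: events B2->S, B1->F, B3->T, B4->T, B7->T, B8->F, B9->F; outcomes B1=F, B2=S, B3=T, B4=T, B7=T, B8=F, B9=F
input #5, t=6, u=4: events B2->S, B1->F, B3->T, B4->T, B7->T, B8->F, B9->F; outcomes B1=F, B2=S, B3=T, B4=T, B7=T, B8=F, B9=F
input #6, t=5, u=1: events B2->S, B1->F, B3->T, B4->T, B7->T, B8->F, B9->F; outcomes B1=F, B2=S, B3=T, B4=T, B7=T, B8=F, B9=F
input #7, t=3, u=1: events B2->S, B1->F, B3->T, B4->T, B7->T, B8->F, B9->F; outcomes B1=F, B2=S, B3=T, B4=T, B7=T, B8=F, B9=F
input #8, t=12, u=1: events B2->S, B1->F, B3->T, B4->T, B7->T, B8->F, B9->F; outcomes B1=F, B2=S, B3=T, B4=T, B7=T, B8=F, B9=F
input #9, t=3, u=5: events B2->E, B1->T, B3->F, B6->S, B5->F, B7->T, B8->F, B9->F; outcomes B1=T, B2=E, B3=F, B5=F, B6=S, B7=T, B8=F, B9=F
the full pool covers 13 outcomes: B1=T, B1=F, B2=S, B2=E, B3=T, B3=F, B4=T, B4=F, B5=F, B6=S, B7=T, B8=F, B9=F
every size-1 subset falls short of the 13 outcomes (best: 8/13)
every size-2 subset falls short of the 13 outcomes (best: 12/13)
the canonical winner is {1, 2, 9}: size 3, full 13-outcome coverage, earliest index list among size-3 covers

Answer: 1, 2, 9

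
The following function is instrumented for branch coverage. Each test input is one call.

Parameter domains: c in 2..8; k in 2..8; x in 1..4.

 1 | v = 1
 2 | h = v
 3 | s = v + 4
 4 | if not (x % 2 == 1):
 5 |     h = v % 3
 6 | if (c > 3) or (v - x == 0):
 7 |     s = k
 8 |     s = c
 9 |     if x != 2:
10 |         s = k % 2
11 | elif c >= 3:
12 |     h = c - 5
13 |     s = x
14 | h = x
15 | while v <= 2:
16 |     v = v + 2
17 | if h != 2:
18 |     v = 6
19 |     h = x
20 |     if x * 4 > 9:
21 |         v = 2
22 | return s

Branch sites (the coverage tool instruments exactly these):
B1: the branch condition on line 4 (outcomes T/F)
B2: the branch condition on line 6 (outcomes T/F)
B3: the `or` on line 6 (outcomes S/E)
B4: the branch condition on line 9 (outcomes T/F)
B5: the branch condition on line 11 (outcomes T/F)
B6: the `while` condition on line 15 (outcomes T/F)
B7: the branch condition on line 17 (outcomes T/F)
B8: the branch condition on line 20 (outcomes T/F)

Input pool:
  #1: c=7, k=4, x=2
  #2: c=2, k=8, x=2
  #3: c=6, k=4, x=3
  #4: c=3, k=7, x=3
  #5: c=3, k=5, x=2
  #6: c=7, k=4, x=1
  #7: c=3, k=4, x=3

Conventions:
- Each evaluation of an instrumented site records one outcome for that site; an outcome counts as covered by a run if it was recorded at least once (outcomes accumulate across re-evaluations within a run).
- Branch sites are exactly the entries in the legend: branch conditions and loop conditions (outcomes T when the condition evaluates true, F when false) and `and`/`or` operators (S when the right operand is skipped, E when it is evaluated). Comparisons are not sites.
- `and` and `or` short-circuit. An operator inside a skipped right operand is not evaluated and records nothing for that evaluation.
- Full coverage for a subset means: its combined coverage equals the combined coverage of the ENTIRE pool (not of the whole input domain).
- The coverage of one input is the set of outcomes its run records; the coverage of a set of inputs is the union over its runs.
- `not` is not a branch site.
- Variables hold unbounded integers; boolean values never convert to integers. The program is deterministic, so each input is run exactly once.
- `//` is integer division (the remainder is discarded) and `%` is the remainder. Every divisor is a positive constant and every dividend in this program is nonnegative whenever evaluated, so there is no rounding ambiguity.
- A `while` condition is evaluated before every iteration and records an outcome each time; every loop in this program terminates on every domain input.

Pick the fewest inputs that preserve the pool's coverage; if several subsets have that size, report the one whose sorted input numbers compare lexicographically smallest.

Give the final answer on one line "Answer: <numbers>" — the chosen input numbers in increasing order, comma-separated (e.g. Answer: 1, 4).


input #1 (c=7, k=4, x=2): events B1->T, B3->S, B2->T, B4->F, B6->T, B6->F, B7->F; covers B1=T, B2=T, B3=S, B4=F, B6=T, B6=F, B7=F
input #2 (c=2, k=8, x=2): events B1->T, B3->E, B2->F, B5->F, B6->T, B6->F, B7->F; covers B1=T, B2=F, B3=E, B5=F, B6=T, B6=F, B7=F
input #3 (c=6, k=4, x=3): events B1->F, B3->S, B2->T, B4->T, B6->T, B6->F, B7->T, B8->T; covers B1=F, B2=T, B3=S, B4=T, B6=T, B6=F, B7=T, B8=T
input #4 (c=3, k=7, x=3): events B1->F, B3->E, B2->F, B5->T, B6->T, B6->F, B7->T, B8->T; covers B1=F, B2=F, B3=E, B5=T, B6=T, B6=F, B7=T, B8=T
input #5 (c=3, k=5, x=2): events B1->T, B3->E, B2->F, B5->T, B6->T, B6->F, B7->F; covers B1=T, B2=F, B3=E, B5=T, B6=T, B6=F, B7=F
input #6 (c=7, k=4, x=1): events B1->F, B3->S, B2->T, B4->T, B6->T, B6->F, B7->T, B8->F; covers B1=F, B2=T, B3=S, B4=T, B6=T, B6=F, B7=T, B8=F
input #7 (c=3, k=4, x=3): events B1->F, B3->E, B2->F, B5->T, B6->T, B6->F, B7->T, B8->T; covers B1=F, B2=F, B3=E, B5=T, B6=T, B6=F, B7=T, B8=T
union over all inputs: B1=T, B1=F, B2=T, B2=F, B3=S, B3=E, B4=T, B4=F, B5=T, B5=F, B6=T, B6=F, B7=T, B7=F, B8=T, B8=F (16 outcomes)
every size-1 subset falls short of the 16 outcomes (best: 8/16)
every size-2 subset falls short of the 16 outcomes (best: 13/16)
every size-3 subset falls short of the 16 outcomes (best: 15/16)
inputs {1, 2, 4, 6} (size 4) cover everything; no size-4 subset with a lexicographically smaller index list covers all 16
Answer: 1, 2, 4, 6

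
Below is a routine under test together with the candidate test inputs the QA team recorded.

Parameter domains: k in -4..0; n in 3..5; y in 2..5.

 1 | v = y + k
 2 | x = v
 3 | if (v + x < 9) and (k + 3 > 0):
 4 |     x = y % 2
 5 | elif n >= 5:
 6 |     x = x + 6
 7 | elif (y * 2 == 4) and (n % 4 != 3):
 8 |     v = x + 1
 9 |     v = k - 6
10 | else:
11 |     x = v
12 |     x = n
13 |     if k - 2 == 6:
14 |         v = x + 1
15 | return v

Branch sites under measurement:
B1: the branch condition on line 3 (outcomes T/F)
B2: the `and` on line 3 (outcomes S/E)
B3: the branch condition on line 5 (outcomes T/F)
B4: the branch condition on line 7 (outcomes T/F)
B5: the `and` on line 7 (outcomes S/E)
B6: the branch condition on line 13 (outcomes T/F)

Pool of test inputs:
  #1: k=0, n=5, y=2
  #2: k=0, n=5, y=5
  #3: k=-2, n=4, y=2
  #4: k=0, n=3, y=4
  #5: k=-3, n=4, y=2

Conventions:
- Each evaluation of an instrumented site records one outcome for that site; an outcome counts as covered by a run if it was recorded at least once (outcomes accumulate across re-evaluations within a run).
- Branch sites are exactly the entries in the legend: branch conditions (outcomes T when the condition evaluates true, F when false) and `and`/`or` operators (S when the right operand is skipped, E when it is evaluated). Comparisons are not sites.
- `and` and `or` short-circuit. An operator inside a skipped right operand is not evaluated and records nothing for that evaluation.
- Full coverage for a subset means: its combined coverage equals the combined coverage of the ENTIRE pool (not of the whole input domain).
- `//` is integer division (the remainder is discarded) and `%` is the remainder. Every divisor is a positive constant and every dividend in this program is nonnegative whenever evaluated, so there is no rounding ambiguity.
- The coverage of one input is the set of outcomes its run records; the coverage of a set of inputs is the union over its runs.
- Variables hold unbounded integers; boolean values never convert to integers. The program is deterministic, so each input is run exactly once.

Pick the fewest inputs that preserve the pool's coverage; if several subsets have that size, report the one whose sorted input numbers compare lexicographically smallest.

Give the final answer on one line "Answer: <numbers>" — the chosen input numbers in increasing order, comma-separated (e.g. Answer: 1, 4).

#1 (k=0, n=5, y=2) -> covered: B1=T, B2=E
#2 (k=0, n=5, y=5) -> covered: B1=F, B2=S, B3=T
#3 (k=-2, n=4, y=2) -> covered: B1=T, B2=E
#4 (k=0, n=3, y=4) -> covered: B1=T, B2=E
#5 (k=-3, n=4, y=2) -> covered: B1=F, B2=E, B3=F, B4=T, B5=E
together the pool reaches 8 outcomes: B1=T, B1=F, B2=S, B2=E, B3=T, B3=F, B4=T, B5=E
no size-1 subset reaches all 8 outcomes (best union: 5/8)
no size-2 subset reaches all 8 outcomes (best union: 7/8)
at size 3, {1, 2, 5} reaches all 8 outcomes; every lexicographically earlier size-3 subset fails

Answer: 1, 2, 5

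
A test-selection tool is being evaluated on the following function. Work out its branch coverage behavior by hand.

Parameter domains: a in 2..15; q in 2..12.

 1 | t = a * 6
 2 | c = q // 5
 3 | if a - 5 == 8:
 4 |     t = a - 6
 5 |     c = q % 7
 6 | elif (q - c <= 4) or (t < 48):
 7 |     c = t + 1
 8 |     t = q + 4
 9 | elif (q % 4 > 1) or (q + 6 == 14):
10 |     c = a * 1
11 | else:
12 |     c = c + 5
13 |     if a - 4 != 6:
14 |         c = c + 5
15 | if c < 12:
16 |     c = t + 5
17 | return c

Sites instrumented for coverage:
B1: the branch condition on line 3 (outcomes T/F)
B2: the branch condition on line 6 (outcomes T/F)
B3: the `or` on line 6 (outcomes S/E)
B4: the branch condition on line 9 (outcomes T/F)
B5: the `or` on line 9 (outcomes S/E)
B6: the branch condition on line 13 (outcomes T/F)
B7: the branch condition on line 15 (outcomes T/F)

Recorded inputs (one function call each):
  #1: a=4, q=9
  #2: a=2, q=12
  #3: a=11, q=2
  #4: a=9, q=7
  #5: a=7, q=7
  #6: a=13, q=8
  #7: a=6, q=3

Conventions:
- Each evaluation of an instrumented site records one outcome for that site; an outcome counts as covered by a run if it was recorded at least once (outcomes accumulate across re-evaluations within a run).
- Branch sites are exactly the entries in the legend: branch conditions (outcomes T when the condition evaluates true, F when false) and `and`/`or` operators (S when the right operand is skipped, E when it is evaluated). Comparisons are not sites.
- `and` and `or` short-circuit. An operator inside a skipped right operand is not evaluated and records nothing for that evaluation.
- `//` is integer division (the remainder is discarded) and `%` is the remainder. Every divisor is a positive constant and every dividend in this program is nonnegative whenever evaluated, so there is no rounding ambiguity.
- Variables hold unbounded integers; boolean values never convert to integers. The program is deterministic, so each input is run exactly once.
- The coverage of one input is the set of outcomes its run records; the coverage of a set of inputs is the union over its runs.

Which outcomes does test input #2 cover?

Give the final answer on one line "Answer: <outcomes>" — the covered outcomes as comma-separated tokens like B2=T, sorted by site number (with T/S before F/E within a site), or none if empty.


Simulating input #2 (a=2, q=12) step by step:
  B1->F, B3->E, B2->T, B7->F
as a set, this run covers: B1=F, B2=T, B3=E, B7=F
Answer: B1=F, B2=T, B3=E, B7=F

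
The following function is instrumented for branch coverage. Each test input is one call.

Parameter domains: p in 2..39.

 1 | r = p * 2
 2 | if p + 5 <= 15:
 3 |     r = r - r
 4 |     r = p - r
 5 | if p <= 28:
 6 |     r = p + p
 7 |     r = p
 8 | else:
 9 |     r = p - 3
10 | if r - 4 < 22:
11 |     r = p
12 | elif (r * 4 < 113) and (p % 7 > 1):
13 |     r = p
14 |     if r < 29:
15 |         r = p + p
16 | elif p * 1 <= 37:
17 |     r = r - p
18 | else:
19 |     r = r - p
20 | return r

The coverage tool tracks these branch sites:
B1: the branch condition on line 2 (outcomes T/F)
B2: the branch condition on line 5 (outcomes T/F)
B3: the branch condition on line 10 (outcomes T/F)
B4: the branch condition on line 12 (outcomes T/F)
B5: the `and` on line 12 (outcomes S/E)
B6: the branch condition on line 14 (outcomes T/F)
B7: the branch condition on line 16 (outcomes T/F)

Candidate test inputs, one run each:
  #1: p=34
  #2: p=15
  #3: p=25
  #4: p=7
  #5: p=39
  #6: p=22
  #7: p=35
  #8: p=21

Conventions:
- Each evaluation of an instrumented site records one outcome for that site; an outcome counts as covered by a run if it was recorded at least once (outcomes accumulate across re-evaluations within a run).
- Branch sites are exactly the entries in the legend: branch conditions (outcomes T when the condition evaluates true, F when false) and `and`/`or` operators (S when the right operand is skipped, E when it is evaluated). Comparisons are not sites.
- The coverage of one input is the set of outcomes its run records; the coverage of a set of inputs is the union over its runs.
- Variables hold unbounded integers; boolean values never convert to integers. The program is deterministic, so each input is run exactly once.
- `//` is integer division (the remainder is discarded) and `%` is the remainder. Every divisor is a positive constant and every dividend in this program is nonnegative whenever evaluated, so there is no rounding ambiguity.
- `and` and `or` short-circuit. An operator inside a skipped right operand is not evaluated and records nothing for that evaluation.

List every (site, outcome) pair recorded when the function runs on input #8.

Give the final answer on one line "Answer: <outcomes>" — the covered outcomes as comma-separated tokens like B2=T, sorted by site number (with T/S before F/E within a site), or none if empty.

Tracing the run of input #8 (p=21):
  B1->F, B2->T, B3->T
as a set, this run covers: B1=F, B2=T, B3=T

Answer: B1=F, B2=T, B3=T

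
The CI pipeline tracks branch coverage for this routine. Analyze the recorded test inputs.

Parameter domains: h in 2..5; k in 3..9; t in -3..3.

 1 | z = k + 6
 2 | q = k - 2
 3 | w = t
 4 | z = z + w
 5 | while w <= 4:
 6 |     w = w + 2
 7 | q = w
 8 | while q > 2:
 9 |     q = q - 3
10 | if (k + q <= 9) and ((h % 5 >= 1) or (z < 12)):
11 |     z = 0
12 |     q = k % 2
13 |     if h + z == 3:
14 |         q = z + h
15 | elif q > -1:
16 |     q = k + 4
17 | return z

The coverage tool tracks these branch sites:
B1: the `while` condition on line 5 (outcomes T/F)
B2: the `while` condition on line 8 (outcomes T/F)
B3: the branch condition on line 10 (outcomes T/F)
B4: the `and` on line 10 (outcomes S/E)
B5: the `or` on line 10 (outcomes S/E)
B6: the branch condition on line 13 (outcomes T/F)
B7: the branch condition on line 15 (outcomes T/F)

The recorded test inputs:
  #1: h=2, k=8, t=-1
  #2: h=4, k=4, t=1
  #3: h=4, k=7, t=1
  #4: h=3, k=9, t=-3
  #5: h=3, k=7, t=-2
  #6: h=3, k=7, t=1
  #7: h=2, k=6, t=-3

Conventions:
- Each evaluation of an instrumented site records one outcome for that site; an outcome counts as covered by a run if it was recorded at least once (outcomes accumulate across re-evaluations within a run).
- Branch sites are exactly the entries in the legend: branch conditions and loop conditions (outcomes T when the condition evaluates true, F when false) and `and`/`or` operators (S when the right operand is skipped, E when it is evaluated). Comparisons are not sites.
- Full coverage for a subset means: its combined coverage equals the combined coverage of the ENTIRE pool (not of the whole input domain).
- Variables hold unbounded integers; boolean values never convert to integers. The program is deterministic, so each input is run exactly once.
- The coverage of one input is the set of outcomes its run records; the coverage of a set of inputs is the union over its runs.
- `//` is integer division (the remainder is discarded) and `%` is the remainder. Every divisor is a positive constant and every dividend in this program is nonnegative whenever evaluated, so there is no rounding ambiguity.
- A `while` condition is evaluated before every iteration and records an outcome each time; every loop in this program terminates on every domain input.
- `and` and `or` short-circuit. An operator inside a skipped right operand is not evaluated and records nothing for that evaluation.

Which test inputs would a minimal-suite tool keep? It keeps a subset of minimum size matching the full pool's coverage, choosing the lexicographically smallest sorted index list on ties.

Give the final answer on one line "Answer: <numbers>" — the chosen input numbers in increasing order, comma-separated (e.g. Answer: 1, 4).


input #1 (h=2, k=8, t=-1): covers B1=T, B1=F, B2=T, B2=F, B3=F, B4=S, B7=T
input #2 (h=4, k=4, t=1): covers B1=T, B1=F, B2=T, B2=F, B3=T, B4=E, B5=S, B6=F
input #3 (h=4, k=7, t=1): covers B1=T, B1=F, B2=T, B2=F, B3=T, B4=E, B5=S, B6=F
input #4 (h=3, k=9, t=-3): covers B1=T, B1=F, B2=T, B2=F, B3=F, B4=S, B7=T
input #5 (h=3, k=7, t=-2): covers B1=T, B1=F, B2=T, B2=F, B3=T, B4=E, B5=S, B6=T
input #6 (h=3, k=7, t=1): covers B1=T, B1=F, B2=T, B2=F, B3=T, B4=E, B5=S, B6=T
input #7 (h=2, k=6, t=-3): covers B1=T, B1=F, B2=T, B2=F, B3=T, B4=E, B5=S, B6=F
union over all inputs: B1=T, B1=F, B2=T, B2=F, B3=T, B3=F, B4=S, B4=E, B5=S, B6=T, B6=F, B7=T (12 outcomes)
no size-1 subset reaches all 12 outcomes (best union: 8/12)
no size-2 subset reaches all 12 outcomes (best union: 11/12)
size 3: inputs {1, 2, 5} cover all 12 outcomes, and no lexicographically smaller subset of this size does
Answer: 1, 2, 5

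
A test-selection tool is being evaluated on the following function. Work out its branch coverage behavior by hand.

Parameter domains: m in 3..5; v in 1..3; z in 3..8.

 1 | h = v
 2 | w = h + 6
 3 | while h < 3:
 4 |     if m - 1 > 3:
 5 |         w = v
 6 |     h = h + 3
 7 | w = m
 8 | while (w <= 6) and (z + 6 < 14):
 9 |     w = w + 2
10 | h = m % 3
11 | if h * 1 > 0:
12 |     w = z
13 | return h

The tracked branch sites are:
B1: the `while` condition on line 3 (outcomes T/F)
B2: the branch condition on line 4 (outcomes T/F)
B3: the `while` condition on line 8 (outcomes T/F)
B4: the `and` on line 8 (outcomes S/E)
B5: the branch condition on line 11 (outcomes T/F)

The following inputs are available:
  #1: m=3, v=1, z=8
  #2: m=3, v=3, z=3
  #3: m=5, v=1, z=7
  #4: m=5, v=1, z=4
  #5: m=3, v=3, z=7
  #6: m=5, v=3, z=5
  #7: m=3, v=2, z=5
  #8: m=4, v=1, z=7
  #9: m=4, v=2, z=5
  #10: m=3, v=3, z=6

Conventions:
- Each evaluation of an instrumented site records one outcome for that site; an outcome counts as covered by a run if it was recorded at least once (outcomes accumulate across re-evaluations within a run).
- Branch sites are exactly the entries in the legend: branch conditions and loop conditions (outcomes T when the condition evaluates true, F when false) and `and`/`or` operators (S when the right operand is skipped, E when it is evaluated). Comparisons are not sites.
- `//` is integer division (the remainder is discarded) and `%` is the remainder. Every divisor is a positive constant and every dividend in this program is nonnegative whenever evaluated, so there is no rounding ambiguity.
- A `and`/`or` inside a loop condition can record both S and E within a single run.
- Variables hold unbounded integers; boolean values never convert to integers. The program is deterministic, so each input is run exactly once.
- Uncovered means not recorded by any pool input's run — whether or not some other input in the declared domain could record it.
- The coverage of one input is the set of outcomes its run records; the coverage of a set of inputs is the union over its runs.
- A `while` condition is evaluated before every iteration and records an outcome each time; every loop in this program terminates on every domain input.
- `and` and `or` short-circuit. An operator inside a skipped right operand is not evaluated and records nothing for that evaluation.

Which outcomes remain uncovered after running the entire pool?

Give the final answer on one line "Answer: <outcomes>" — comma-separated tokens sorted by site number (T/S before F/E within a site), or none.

input #1, m=3, v=1, z=8: events B1->T, B2->F, B1->F, B4->E, B3->F, B5->F; outcomes B1=T, B1=F, B2=F, B3=F, B4=E, B5=F
input #2, m=3, v=3, z=3: events B1->F, B4->E, B3->T, B4->E, B3->T, B4->S, B3->F, B5->F; outcomes B1=F, B3=T, B3=F, B4=S, B4=E, B5=F
input #3, m=5, v=1, z=7: events B1->T, B2->T, B1->F, B4->E, B3->T, B4->S, B3->F, B5->T; outcomes B1=T, B1=F, B2=T, B3=T, B3=F, B4=S, B4=E, B5=T
input #4, m=5, v=1, z=4: events B1->T, B2->T, B1->F, B4->E, B3->T, B4->S, B3->F, B5->T; outcomes B1=T, B1=F, B2=T, B3=T, B3=F, B4=S, B4=E, B5=T
input #5, m=3, v=3, z=7: events B1->F, B4->E, B3->T, B4->E, B3->T, B4->S, B3->F, B5->F; outcomes B1=F, B3=T, B3=F, B4=S, B4=E, B5=F
input #6, m=5, v=3, z=5: events B1->F, B4->E, B3->T, B4->S, B3->F, B5->T; outcomes B1=F, B3=T, B3=F, B4=S, B4=E, B5=T
input #7, m=3, v=2, z=5: events B1->T, B2->F, B1->F, B4->E, B3->T, B4->E, B3->T, B4->S, B3->F, B5->F; outcomes B1=T, B1=F, B2=F, B3=T, B3=F, B4=S, B4=E, B5=F
input #8, m=4, v=1, z=7: events B1->T, B2->F, B1->F, B4->E, B3->T, B4->E, B3->T, B4->S, B3->F, B5->T; outcomes B1=T, B1=F, B2=F, B3=T, B3=F, B4=S, B4=E, B5=T
input #9, m=4, v=2, z=5: events B1->T, B2->F, B1->F, B4->E, B3->T, B4->E, B3->T, B4->S, B3->F, B5->T; outcomes B1=T, B1=F, B2=F, B3=T, B3=F, B4=S, B4=E, B5=T
input #10, m=3, v=3, z=6: events B1->F, B4->E, B3->T, B4->E, B3->T, B4->S, B3->F, B5->F; outcomes B1=F, B3=T, B3=F, B4=S, B4=E, B5=F
union over the pool: B1=T, B1=F, B2=T, B2=F, B3=T, B3=F, B4=S, B4=E, B5=T, B5=F
uncovered (0 of 10): none

Answer: none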